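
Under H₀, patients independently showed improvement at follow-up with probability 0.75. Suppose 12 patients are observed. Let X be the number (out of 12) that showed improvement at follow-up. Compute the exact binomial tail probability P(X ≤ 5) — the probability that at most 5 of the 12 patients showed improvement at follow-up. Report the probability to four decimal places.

P = 0.0143

X is binomial with n = 12 and p = 0.75.
P(X ≤ 5) = Σ_{j=0}^{5} C(12,j)·0.75^j·0.25^{12−j}.
= 0.000000 + 0.000002 + 0.000035 + 0.000354 + 0.002390 + 0.011471 = 0.0143.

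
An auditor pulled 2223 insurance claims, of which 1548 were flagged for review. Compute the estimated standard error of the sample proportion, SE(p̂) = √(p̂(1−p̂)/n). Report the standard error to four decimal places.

With x = 1548 successes in n = 2223, p̂ = 0.69636.
p̂(1−p̂) = 0.69636·0.30364 = 0.211443.
Dividing by n and taking the root: √0.000095116 = 0.0098.

SE = 0.0098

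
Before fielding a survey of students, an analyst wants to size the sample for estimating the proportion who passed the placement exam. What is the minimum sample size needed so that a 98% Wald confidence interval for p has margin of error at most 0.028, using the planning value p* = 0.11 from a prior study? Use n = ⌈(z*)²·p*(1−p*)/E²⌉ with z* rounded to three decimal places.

n = 676

For 98% confidence, z* = 2.326.
p*(1−p*) = 0.11·0.89 = 0.0979.
(z*)²·p*(1−p*)/E² = 5.410276·0.0979/0.000784 = 675.594.
⌈675.594⌉ = 676.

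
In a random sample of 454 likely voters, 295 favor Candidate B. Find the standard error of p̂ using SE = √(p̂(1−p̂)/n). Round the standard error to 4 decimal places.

Sample proportion p̂ = 295/454 = 0.64978.
p̂(1−p̂) = 0.64978·0.35022 = 0.227566.
SE = √(0.227566/454) = √0.000501247 = 0.0224.

SE = 0.0224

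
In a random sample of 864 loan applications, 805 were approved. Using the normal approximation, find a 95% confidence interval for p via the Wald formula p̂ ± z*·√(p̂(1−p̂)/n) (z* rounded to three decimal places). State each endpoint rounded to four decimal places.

The sample proportion is 805/864 = 0.93171.
SE(p̂) = √(0.93171·0.06829/864) = 0.008581.
z* = 1.960 at the 95% level.
Margin = 1.960·0.008581 = 0.01682.
Interval: 0.93171 ± 0.01682 → (0.9149, 0.9485).

(0.9149, 0.9485)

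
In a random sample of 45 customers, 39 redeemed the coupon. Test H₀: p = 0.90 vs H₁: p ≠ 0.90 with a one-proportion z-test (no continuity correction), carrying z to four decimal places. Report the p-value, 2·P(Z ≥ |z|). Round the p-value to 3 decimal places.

p-value = 0.456

Sample proportion p̂ = 39/45 = 0.86667.
Under H₀, SE = √(p₀(1−p₀)/n) = √(0.90·0.10/45) = √0.002000000 = 0.044721.
Test statistic (full precision, shown to 4 dp): z = (39/45 − 0.90)/SE₀ ≈ -0.7454.
p-value = 2·P(Z ≥ |z|) with z = -0.7454 → 0.456.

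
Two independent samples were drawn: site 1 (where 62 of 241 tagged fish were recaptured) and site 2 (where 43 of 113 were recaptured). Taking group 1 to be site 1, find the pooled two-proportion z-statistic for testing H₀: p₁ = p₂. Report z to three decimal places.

z = -2.367

Sample proportions: p̂₁ = 62/241 = 0.25726 and p̂₂ = 43/113 = 0.38053.
Pooled p̂ = (62+43)/(241+113) = 105/354 = 0.29661.
Pooled SE = √[0.2086326·0.01299894] ≈ 0.052077.
z = (p̂₁ − p̂₂)/SE = (0.25726 − 0.38053)/0.052077 = -0.12327/0.052077 = -2.367.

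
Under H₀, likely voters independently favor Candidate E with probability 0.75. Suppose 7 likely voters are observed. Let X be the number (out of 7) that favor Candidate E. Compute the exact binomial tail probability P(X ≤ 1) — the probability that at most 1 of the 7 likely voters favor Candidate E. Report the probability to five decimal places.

P = 0.00134

X is binomial with n = 7 and p = 0.75.
P(X ≤ 1) = C(7,0)·0.75^0·0.25^7 + C(7,1)·0.75^1·0.25^6.
= 0.000061 + 0.001282 = 0.00134.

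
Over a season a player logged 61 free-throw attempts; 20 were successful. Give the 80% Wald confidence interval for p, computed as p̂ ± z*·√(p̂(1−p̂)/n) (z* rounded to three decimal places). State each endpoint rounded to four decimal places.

(0.2508, 0.4049)

p̂ = 20/61 = 0.32787.
Standard error of p̂: √(0.220371/61) = √0.003612637 = 0.060105.
The 80% critical value is z* = 1.282.
Margin = 1.282·0.060105 = 0.07705.
CI: 0.32787 ± 0.07705 = (0.2508, 0.4049).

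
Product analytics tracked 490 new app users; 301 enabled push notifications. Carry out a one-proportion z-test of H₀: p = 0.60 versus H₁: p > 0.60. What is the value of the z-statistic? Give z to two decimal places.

z = 0.65

The sample proportion is 301/490 = 0.61429.
SE₀ = √(0.60·0.40/490) = 0.022131.
z = (p̂ − p₀)/SE = (0.61429 − 0.60)/0.022131 = 0.65.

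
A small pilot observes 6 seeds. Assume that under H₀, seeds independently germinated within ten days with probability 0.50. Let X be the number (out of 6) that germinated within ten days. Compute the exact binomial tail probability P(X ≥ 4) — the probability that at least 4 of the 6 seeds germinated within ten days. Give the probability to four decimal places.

X is binomial with n = 6 and p = 0.50.
P(X ≥ 4) = C(6,4)·0.50^4·0.50^2 + C(6,5)·0.50^5·0.50^1 + C(6,6)·0.50^6·0.50^0.
= 0.234375 + 0.093750 + 0.015625 = 0.3438.

P = 0.3438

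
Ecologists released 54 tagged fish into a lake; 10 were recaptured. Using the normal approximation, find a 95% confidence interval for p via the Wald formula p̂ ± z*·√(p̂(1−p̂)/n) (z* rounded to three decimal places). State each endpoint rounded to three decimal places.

(0.082, 0.289)

The sample proportion is 10/54 = 0.18519.
SE = √(p̂(1−p̂)/n) = √(0.150892/54) = 0.052861.
z* = 1.960 at the 95% level.
Margin = 1.960·0.052861 = 0.10361.
CI: 0.18519 ± 0.10361 = (0.082, 0.289).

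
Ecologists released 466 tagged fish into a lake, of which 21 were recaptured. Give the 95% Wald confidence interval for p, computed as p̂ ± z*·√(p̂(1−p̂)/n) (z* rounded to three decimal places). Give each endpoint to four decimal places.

p̂ = 21/466 = 0.04506.
SE(p̂) = √(0.04506·0.95494/466) = 0.009610.
The 95% critical value is z* = 1.960.
Margin of error: 1.960 × 0.009610 = 0.01884.
So the interval runs from 0.0262 to 0.0639.

(0.0262, 0.0639)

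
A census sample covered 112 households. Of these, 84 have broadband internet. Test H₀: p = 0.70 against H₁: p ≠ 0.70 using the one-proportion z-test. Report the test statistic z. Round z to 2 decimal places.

z = 1.15

With x = 84 successes in n = 112, p̂ = 0.75000.
Under H₀, SE = √(p₀(1−p₀)/n) = √(0.70·0.30/112) = √0.001875000 = 0.043301.
Test statistic: z = 0.05000/0.043301 = 1.15.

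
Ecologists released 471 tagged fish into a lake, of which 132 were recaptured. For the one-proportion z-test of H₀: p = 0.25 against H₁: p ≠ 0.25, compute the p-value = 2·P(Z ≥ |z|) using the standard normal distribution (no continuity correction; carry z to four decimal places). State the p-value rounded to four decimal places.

With x = 132 successes in n = 471, p̂ = 0.28025.
SE₀ = √(0.25·0.75/471) = 0.019952.
Test statistic (full precision, shown to 4 dp): z = (132/471 − 0.25)/SE₀ ≈ 1.5164.
From the standard normal, 2·P(Z ≥ |z|) = 0.1294.

p-value = 0.1294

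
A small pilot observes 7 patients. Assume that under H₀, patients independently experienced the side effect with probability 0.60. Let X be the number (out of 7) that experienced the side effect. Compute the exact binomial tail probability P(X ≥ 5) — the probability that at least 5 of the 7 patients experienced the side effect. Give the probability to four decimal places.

P = 0.4199

X is binomial with n = 7 and p = 0.60.
P(X ≥ 5) = C(7,5)·0.60^5·0.40^2 + C(7,6)·0.60^6·0.40^1 + C(7,7)·0.60^7·0.40^0.
= 0.261274 + 0.130637 + 0.027994 = 0.4199.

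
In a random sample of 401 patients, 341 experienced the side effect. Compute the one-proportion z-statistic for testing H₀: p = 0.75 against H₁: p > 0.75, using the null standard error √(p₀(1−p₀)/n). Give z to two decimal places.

z = 4.64

The sample proportion is 341/401 = 0.85037.
Under H₀, SE = √(p₀(1−p₀)/n) = √(0.75·0.25/401) = √0.000467581 = 0.021624.
z = (p̂ − p₀)/SE = (0.85037 − 0.75)/0.021624 = 4.64.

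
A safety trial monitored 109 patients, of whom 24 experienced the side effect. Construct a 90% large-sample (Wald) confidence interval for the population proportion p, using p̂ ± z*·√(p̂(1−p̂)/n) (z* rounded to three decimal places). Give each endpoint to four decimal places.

p̂ = 24/109 = 0.22018.
SE = √(p̂(1−p̂)/n) = √(0.171703/109) = 0.039689.
For 90% confidence, z* = 1.645.
Margin = 1.645·0.039689 = 0.06529.
So the interval runs from 0.1549 to 0.2855.

(0.1549, 0.2855)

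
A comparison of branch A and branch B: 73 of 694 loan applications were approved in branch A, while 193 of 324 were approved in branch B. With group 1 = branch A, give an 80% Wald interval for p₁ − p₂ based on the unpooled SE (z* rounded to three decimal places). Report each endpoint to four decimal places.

p̂₁ = 0.10519, p̂₂ = 0.59568, so the observed difference is -0.49049.
SE = √(0.000135624 + 0.000743350) = √0.000878974 = 0.029647.
For 80% confidence, z* = 1.282. Margin of error = 0.03801.
So the interval runs from -0.5285 to -0.4525.

(-0.5285, -0.4525)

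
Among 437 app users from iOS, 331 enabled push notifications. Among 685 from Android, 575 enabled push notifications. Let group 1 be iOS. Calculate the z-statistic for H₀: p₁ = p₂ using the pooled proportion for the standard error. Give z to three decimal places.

Sample proportions: p̂₁ = 331/437 = 0.75744 and p̂₂ = 575/685 = 0.83942.
Pooled p̂ = (331+575)/(437+685) = 906/1122 = 0.80749.
Pooled SE = √[0.1554520·0.00374818] ≈ 0.024138.
z = -0.08198/0.024138 = -3.396.

z = -3.396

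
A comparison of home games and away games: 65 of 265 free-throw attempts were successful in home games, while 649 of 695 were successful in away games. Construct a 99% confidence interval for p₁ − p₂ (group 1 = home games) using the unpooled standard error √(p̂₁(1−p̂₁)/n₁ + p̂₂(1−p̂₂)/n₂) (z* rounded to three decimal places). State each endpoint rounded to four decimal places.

(-0.7608, -0.6162)

p̂₁ = 0.24528, p̂₂ = 0.93381, so the observed difference is -0.68853.
Unpooled SE = √(p̂₁(1−p̂₁)/n₁ + p̂₂(1−p̂₂)/n₂) = √(0.000698563 + 0.000088930) = 0.028062.
z* = 2.576 at the 99% level. Margin = 2.576·0.028062 = 0.07229.
CI: -0.68853 ± 0.07229 = (-0.7608, -0.6162).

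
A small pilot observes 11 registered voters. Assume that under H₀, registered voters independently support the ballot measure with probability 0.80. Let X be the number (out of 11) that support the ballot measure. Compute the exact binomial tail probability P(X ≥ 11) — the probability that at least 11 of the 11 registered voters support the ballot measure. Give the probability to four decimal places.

X is binomial with n = 11 and p = 0.80.
P(X ≥ 11) = C(11,11)·0.80^11·0.20^0.
= 0.085899 = 0.0859.

P = 0.0859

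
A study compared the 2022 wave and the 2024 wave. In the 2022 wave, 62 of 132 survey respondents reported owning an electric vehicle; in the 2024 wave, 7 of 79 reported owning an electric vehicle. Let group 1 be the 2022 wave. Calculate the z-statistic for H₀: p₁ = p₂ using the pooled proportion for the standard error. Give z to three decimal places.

Sample proportions: p̂₁ = 62/132 = 0.46970 and p̂₂ = 7/79 = 0.08861.
Pooled p̂ = (62+7)/(132+79) = 69/211 = 0.32701.
SE = √[p̂(1−p̂)(1/n₁+1/n₂)] = √[0.32701·0.67299·(1/132+1/79)] ≈ 0.066731.
z = 0.38109/0.066731 = 5.711.

z = 5.711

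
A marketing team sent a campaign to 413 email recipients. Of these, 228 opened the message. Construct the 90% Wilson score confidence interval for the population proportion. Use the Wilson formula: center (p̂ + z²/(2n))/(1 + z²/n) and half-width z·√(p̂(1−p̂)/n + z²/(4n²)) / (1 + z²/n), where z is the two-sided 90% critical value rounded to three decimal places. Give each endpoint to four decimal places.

Here p̂ = 228/413 = 0.55206 and z = 1.645 (z² = 2.706025).
1 + z²/n = 1.006552.
Center = (0.55206 + 0.003276)/1.006552 = 0.55172.
Radicand: p̂(1−p̂)/n + z²/(4n²) = 0.000598765 + 0.000003966 = 0.000602731.
Half-width = z·√(radicand)/denom = 1.645·0.024551/1.006552 = 0.04012.
CI: 0.55172 ± 0.04012 = (0.5116, 0.5918).

(0.5116, 0.5918)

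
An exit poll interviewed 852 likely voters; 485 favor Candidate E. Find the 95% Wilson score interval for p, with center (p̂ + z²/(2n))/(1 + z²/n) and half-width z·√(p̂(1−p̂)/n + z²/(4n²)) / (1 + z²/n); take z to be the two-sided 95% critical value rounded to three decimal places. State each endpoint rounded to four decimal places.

(0.5358, 0.6021)

Here p̂ = 485/852 = 0.56925 and z = 1.960 (z² = 3.841600).
1 + z²/n = 1.004509.
Center = (0.56925 + 0.002254)/1.004509 = 0.56894.
Radicand: p̂(1−p̂)/n + z²/(4n²) = 0.000287799 + 0.000001323 = 0.000289122.
Half-width = 1.960·√0.000289122/1.004509 = 0.03318.
CI: 0.56894 ± 0.03318 = (0.5358, 0.6021).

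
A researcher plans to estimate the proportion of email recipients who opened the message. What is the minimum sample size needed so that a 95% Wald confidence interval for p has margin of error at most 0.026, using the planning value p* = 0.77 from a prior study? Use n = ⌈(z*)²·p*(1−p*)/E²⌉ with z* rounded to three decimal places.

n = 1007

For 95% confidence, z* = 1.960.
p*(1−p*) = 0.77·0.23 = 0.1771.
(z*)²·p*(1−p*)/E² = 3.841600·0.1771/0.000676 = 1006.431.
Rounding up, n = 1007.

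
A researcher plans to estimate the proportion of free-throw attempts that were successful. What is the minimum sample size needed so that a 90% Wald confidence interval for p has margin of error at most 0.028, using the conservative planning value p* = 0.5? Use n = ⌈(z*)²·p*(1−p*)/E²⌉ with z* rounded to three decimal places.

n = 863

The 90% critical value is z* = 1.645.
p*(1−p*) = 0.2500.
(z*)²·p*(1−p*)/E² = 2.706025·0.2500/0.000784 = 862.891.
⌈862.891⌉ = 863.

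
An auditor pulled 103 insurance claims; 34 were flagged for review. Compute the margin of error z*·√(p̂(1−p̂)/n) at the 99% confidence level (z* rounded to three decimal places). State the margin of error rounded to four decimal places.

p̂ = 34/103 = 0.33010.
SE(p̂) = √(0.33010·0.66990/103) = 0.046335.
z* = 2.576 at the 99% level.
So ME = 0.1194.

ME = 0.1194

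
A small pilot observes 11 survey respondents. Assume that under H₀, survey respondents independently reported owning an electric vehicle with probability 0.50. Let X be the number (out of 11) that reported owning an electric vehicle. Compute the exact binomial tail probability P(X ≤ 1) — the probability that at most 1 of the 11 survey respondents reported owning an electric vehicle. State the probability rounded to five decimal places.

X is binomial with n = 11 and p = 0.50.
P(X ≤ 1) = C(11,0)·0.50^0·0.50^11 + C(11,1)·0.50^1·0.50^10.
= 0.000488 + 0.005371 = 0.00586.

P = 0.00586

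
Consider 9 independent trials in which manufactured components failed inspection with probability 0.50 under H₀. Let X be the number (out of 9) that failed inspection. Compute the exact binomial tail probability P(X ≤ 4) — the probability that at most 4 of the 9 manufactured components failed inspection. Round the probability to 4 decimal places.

P = 0.5000

X is binomial with n = 9 and p = 0.50.
P(X ≤ 4) = Σ_{j=0}^{4} C(9,j)·0.50^j·0.50^{9−j}.
= 0.001953 + 0.017578 + 0.070312 + 0.164062 + 0.246094 = 0.5000.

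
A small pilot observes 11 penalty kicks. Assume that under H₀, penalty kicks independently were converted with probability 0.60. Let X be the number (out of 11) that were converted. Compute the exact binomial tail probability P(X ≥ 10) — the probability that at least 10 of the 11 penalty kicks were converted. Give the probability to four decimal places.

X ~ Binomial(n=11, p=0.60).
P(X ≥ 10) = C(11,10)·0.60^10·0.40^1 + C(11,11)·0.60^11·0.40^0.
= 0.026605 + 0.003628 = 0.0302.

P = 0.0302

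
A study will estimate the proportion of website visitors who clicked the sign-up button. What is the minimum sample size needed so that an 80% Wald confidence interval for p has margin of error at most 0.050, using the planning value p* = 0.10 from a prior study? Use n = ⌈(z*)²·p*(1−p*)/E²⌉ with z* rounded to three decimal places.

n = 60

For 80% confidence, z* = 1.282.
p*(1−p*) = 0.10·0.90 = 0.0900.
(z*)²·p*(1−p*)/E² = 1.643524·0.0900/0.002500 = 59.167.
⌈59.167⌉ = 60.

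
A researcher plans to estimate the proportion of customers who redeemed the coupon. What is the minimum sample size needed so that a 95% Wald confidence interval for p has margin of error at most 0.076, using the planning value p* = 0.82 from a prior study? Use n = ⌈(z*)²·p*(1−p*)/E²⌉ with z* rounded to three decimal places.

The 95% critical value is z* = 1.960.
p*(1−p*) = 0.82·0.18 = 0.1476.
(z*)²·p*(1−p*)/E² = 3.841600·0.1476/0.005776 = 98.168.
⌈98.168⌉ = 99.

n = 99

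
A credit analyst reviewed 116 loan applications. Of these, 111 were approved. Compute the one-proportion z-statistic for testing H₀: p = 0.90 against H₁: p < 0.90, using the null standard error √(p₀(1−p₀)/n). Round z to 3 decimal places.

Sample proportion p̂ = 111/116 = 0.95690.
Null standard error: √(0.90·0.10/116) = √0.000775862 = 0.027854.
z = (p̂ − p₀)/SE = (0.95690 − 0.90)/0.027854 = 2.043.

z = 2.043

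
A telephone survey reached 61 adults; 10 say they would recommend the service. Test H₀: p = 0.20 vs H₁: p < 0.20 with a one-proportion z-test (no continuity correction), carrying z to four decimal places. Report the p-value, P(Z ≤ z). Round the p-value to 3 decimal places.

p-value = 0.241

p̂ = 10/61 = 0.16393.
Null standard error: √(0.20·0.80/61) = √0.002622951 = 0.051215.
z = (p̂ − p₀)/SE = (10/61 − 0.20)/0.051215 ≈ -0.7042.
From the standard normal, P(Z ≤ z) = 0.241.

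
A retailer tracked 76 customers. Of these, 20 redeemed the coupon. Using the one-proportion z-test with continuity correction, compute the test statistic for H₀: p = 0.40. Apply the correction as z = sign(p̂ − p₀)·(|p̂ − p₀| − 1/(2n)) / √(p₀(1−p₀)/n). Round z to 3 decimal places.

p̂ = 20/76 = 0.26316. p̂ − p₀ = -0.136842.
1/(2n) = 0.006579.
Corrected numerator: |-0.136842| − 0.006579 = 0.130263.
Under H₀, SE = √(p₀(1−p₀)/n) = √(0.40·0.60/76) = √0.003157895 = 0.056195.
z = −0.130263/0.056195 = -2.318.

z = -2.318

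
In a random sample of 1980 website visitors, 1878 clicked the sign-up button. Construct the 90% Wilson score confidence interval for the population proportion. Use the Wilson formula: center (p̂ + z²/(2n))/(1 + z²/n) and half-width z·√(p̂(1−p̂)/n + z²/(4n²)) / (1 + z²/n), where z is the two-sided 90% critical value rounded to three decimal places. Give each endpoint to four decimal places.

p̂ = 1878/1980 = 0.94848; z = 1.645, so z² = 2.706025.
Denominator 1 + z²/n = 1 + 2.706025/1980 = 1.001367.
Adjusted center: (0.94848 + z²/(2n))/1.001367 = 0.94787.
Radicand: p̂(1−p̂)/n + z²/(4n²) = 0.000024677 + 0.000000173 = 0.000024850.
Half-width = 1.645·√0.000024850/1.001367 = 0.00819.
So the interval runs from 0.9397 to 0.9561.

(0.9397, 0.9561)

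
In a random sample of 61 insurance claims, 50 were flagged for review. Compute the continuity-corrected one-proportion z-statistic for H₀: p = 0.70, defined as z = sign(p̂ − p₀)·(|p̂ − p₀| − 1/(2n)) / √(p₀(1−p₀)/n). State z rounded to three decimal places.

z = 1.900

Sample proportion p̂ = 50/61 = 0.81967. p̂ − p₀ = 0.119672.
1/(2n) = 0.008197.
Corrected numerator: |0.119672| − 0.008197 = 0.111475.
Under H₀, SE = √(p₀(1−p₀)/n) = √(0.70·0.30/61) = √0.003442623 = 0.058674.
z = +0.111475/0.058674 = 1.900.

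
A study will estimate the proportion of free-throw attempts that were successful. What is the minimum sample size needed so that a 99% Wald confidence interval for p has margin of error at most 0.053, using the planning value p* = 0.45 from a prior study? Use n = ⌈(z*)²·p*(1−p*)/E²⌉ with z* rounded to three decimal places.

n = 585

The 99% critical value is z* = 2.576.
p*(1−p*) = 0.2475.
(z*)²·p*(1−p*)/E² = 6.635776·0.2475/0.002809 = 584.676.
⌈584.676⌉ = 585.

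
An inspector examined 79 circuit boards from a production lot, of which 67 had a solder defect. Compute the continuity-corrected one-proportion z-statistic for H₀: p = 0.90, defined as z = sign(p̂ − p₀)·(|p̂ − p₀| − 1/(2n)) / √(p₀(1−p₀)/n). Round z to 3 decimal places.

With x = 67 successes in n = 79, p̂ = 0.84810. p̂ − p₀ = -0.051899.
1/(2n) = 0.006329.
Corrected numerator: |-0.051899| − 0.006329 = 0.045570.
Null standard error: √(0.90·0.10/79) = √0.001139241 = 0.033753.
z = −0.045570/0.033753 = -1.350.

z = -1.350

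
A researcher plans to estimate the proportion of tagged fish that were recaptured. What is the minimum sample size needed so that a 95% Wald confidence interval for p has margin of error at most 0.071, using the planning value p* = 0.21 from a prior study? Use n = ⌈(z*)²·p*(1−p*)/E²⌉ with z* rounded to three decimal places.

z* = 1.960 at the 95% level.
p*(1−p*) = 0.21·0.79 = 0.1659.
(z*)²·p*(1−p*)/E² = 3.841600·0.1659/0.005041 = 126.428.
⌈126.428⌉ = 127.

n = 127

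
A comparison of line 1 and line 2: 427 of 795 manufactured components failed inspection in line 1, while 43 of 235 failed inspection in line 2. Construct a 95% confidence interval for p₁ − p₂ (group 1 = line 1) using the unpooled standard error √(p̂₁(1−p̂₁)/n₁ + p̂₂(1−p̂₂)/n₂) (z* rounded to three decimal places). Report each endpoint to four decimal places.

p̂₁ = 0.53711, p̂₂ = 0.18298, so the observed difference is 0.35413.
SE = √(0.000312733 + 0.000636160) = √0.000948893 = 0.030804.
z* = 1.960 at the 95% level. Margin = 1.960·0.030804 = 0.06038.
CI: 0.35413 ± 0.06038 = (0.2938, 0.4145).

(0.2938, 0.4145)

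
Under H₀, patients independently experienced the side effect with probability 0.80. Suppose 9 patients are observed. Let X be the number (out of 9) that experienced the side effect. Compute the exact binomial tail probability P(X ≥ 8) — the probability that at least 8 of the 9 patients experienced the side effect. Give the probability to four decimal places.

X is binomial with n = 9 and p = 0.80.
P(X ≥ 8) = C(9,8)·0.80^8·0.20^1 + C(9,9)·0.80^9·0.20^0.
= 0.301990 + 0.134218 = 0.4362.

P = 0.4362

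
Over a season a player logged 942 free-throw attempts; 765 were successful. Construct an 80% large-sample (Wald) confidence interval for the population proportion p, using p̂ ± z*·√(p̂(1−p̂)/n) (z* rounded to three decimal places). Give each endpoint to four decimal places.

p̂ = 765/942 = 0.81210.
Standard error of p̂: √(0.152592/942) = √0.000161988 = 0.012727.
z* = 1.282 at the 80% level.
Margin = 1.282·0.012727 = 0.01632.
CI: 0.81210 ± 0.01632 = (0.7958, 0.8284).

(0.7958, 0.8284)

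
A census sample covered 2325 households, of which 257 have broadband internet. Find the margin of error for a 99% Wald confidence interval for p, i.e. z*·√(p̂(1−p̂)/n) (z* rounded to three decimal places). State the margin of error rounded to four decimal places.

With x = 257 successes in n = 2325, p̂ = 0.11054.
Standard error of p̂: √(0.098319/2325) = √0.000042288 = 0.006503.
For 99% confidence, z* = 2.576.
Margin of error = z*·SE = 2.576 × 0.006503 = 0.0168.

ME = 0.0168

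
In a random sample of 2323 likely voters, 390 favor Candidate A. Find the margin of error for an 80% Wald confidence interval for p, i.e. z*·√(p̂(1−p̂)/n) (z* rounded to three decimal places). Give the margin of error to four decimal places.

ME = 0.0099

With x = 390 successes in n = 2323, p̂ = 0.16789.
SE = √(p̂(1−p̂)/n) = √(0.139701/2323) = 0.007755.
The 80% critical value is z* = 1.282.
Margin of error = z*·SE = 1.282 × 0.007755 = 0.0099.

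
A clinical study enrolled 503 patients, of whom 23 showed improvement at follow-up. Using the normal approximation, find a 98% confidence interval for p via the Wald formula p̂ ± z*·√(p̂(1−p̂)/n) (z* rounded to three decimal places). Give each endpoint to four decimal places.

p̂ = 23/503 = 0.04573.
SE = √(p̂(1−p̂)/n) = √(0.043635/503) = 0.009314.
For 98% confidence, z* = 2.326.
Margin = 2.326·0.009314 = 0.02166.
So the interval runs from 0.0241 to 0.0674.

(0.0241, 0.0674)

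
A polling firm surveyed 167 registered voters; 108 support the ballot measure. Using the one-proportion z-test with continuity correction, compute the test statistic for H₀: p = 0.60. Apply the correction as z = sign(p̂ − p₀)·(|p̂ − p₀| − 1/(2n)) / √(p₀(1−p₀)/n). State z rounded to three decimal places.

With x = 108 successes in n = 167, p̂ = 0.64671. p̂ − p₀ = 0.046707.
1/(2n) = 0.002994.
Corrected numerator: |0.046707| − 0.002994 = 0.043713.
Null standard error: √(0.60·0.40/167) = √0.001437126 = 0.037909.
z = +0.043713/0.037909 = 1.153.

z = 1.153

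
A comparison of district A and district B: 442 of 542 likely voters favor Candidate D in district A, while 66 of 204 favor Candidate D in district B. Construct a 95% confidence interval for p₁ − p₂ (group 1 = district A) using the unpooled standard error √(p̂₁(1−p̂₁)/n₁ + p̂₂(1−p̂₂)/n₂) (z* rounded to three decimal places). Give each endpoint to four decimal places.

(0.4199, 0.5640)

p̂₁ = 0.81550, p̂₂ = 0.32353, so the observed difference is 0.49197.
SE = √(0.000277603 + 0.001072834) = √0.001350437 = 0.036748.
The 95% critical value is z* = 1.960. Margin of error = 0.07203.
Interval: 0.49197 ± 0.07203 → (0.4199, 0.5640).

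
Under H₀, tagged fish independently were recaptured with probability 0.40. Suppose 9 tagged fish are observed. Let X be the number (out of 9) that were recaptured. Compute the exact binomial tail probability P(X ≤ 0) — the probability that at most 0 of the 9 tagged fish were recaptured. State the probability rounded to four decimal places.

P = 0.0101

X ~ Binomial(n=9, p=0.40).
P(X ≤ 0) = C(9,0)·0.40^0·0.60^9.
= 0.010078 = 0.0101.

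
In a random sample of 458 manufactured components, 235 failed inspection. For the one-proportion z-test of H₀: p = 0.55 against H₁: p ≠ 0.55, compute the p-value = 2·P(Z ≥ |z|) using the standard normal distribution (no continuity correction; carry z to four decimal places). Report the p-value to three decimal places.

Sample proportion p̂ = 235/458 = 0.51310.
Null standard error: √(0.55·0.45/458) = √0.000540393 = 0.023246.
z = (p̂ − p₀)/SE = (235/458 − 0.55)/0.023246 ≈ -1.5873.
p-value = 2·P(Z ≥ |z|) with z = -1.5873 → 0.112.

p-value = 0.112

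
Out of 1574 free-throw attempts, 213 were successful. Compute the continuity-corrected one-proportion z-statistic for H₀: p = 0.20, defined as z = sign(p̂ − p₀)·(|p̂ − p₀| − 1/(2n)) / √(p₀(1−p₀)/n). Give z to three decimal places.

With x = 213 successes in n = 1574, p̂ = 0.13532. p̂ − p₀ = -0.064676.
1/(2n) = 0.000318.
Corrected numerator: |-0.064676| − 0.000318 = 0.064358.
SE₀ = √(0.20·0.80/1574) = 0.010082.
z = −0.064358/0.010082 = -6.383.

z = -6.383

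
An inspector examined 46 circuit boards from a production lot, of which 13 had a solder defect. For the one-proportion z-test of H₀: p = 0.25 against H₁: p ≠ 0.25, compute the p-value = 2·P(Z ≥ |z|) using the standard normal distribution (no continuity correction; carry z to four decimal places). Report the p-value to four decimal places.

p-value = 0.6095

With x = 13 successes in n = 46, p̂ = 0.28261.
Null standard error: √(0.25·0.75/46) = √0.004076087 = 0.063844.
z = (p̂ − p₀)/SE = (13/46 − 0.25)/0.063844 ≈ 0.5108.
p-value = 2·P(Z ≥ |z|) with z = 0.5108 → 0.6095.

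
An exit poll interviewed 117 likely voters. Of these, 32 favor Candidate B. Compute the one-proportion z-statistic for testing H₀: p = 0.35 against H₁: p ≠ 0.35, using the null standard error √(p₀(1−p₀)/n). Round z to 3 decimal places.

z = -1.735

Sample proportion p̂ = 32/117 = 0.27350.
Under H₀, SE = √(p₀(1−p₀)/n) = √(0.35·0.65/117) = √0.001944444 = 0.044096.
Test statistic: z = -0.07650/0.044096 = -1.735.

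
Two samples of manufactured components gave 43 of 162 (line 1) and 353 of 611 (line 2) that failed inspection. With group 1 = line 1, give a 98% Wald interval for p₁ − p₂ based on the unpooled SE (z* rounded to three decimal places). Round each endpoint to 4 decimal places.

p̂₁ = 43/162 = 0.26543, p̂₂ = 353/611 = 0.57774; p̂₁ − p̂₂ = -0.31231.
Unpooled SE = √(p̂₁(1−p̂₁)/n₁ + p̂₂(1−p̂₂)/n₂) = √(0.001203567 + 0.000399274) = 0.040035.
z* = 2.326 at the 98% level. Margin of error = 0.09312.
CI: -0.31231 ± 0.09312 = (-0.4054, -0.2192).

(-0.4054, -0.2192)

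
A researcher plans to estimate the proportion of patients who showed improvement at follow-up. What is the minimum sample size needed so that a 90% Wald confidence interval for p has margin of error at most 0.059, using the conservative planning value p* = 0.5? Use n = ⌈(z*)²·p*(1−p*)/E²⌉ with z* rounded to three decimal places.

n = 195

The 90% critical value is z* = 1.645.
p*(1−p*) = 0.50·0.50 = 0.2500.
Required n before rounding: 2.706025 × 0.2500 / 0.059² = 194.343.
⌈194.343⌉ = 195.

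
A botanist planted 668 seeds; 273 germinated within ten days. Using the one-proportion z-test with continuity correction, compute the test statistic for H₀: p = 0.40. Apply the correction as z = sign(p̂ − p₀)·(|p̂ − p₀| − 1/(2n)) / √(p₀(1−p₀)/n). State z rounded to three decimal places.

p̂ = 273/668 = 0.40868. p̂ − p₀ = 0.008683.
1/(2n) = 0.000749.
Corrected numerator: |0.008683| − 0.000749 = 0.007934.
Null standard error: √(0.40·0.60/668) = √0.000359281 = 0.018955.
z = (+)0.007934/0.018955 = 0.419.

z = 0.419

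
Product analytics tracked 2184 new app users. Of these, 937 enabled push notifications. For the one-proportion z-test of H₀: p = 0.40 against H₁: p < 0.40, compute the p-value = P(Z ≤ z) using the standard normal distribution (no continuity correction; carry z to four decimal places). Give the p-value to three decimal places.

The sample proportion is 937/2184 = 0.42903.
Under H₀, SE = √(p₀(1−p₀)/n) = √(0.40·0.60/2184) = √0.000109890 = 0.010483.
Test statistic (full precision, shown to 4 dp): z = (937/2184 − 0.40)/SE₀ ≈ 2.7692.
From the standard normal, P(Z ≤ z) = 0.997.

p-value = 0.997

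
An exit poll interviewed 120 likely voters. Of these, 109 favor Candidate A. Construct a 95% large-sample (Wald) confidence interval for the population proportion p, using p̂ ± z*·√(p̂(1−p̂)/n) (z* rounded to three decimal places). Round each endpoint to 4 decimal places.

(0.8567, 0.9600)

With x = 109 successes in n = 120, p̂ = 0.90833.
SE = √(p̂(1−p̂)/n) = √(0.083264/120) = 0.026341.
z* = 1.960 at the 95% level.
Margin of error: 1.960 × 0.026341 = 0.05163.
Interval: 0.90833 ± 0.05163 → (0.8567, 0.9600).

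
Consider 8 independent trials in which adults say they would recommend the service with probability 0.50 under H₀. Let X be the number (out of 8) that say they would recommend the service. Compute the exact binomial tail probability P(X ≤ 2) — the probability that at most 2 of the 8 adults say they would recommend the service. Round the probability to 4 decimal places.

X ~ Binomial(n=8, p=0.50).
P(X ≤ 2) = C(8,0)·0.50^0·0.50^8 + C(8,1)·0.50^1·0.50^7 + C(8,2)·0.50^2·0.50^6.
= 0.003906 + 0.031250 + 0.109375 = 0.1445.

P = 0.1445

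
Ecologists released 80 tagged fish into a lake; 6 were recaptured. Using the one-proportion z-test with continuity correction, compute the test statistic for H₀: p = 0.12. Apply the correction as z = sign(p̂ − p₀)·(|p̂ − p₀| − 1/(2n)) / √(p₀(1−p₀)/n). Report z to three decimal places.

With x = 6 successes in n = 80, p̂ = 0.07500. p̂ − p₀ = -0.045000.
Continuity correction 1/(2n) = 1/160 = 0.006250.
Corrected numerator: |-0.045000| − 0.006250 = 0.038750.
Under H₀, SE = √(p₀(1−p₀)/n) = √(0.12·0.88/80) = √0.001320000 = 0.036332.
z = −0.038750/0.036332 = -1.067.

z = -1.067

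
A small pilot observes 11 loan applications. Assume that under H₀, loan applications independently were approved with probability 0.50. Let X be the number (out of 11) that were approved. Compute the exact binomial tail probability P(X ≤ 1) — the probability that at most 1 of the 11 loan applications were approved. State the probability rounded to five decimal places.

X is binomial with n = 11 and p = 0.50.
P(X ≤ 1) = C(11,0)·0.50^0·0.50^11 + C(11,1)·0.50^1·0.50^10.
= 0.000488 + 0.005371 = 0.00586.

P = 0.00586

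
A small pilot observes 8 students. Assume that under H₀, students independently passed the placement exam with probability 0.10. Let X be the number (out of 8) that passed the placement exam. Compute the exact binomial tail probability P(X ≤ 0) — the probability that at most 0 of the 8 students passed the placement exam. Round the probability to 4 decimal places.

X is binomial with n = 8 and p = 0.10.
P(X ≤ 0) = C(8,0)·0.10^0·0.90^8.
= 0.430467 = 0.4305.

P = 0.4305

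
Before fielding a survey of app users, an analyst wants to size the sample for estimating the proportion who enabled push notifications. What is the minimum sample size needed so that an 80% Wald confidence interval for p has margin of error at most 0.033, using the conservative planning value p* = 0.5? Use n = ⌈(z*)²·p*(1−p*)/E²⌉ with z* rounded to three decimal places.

n = 378

The 80% critical value is z* = 1.282.
p*(1−p*) = 0.2500.
Required n before rounding: 1.643524 × 0.2500 / 0.033² = 377.301.
Rounding up, n = 378.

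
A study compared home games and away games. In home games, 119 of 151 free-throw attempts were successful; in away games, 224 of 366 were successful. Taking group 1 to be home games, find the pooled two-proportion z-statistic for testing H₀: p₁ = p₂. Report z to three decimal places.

Sample proportions: p̂₁ = 119/151 = 0.78808 and p̂₂ = 224/366 = 0.61202.
Pooled p̂ = (119+224)/(151+366) = 343/517 = 0.66344.
SE = √[p̂(1−p̂)(1/n₁+1/n₂)] = √[0.66344·0.33656·(1/151+1/366)] ≈ 0.045703.
z = 0.17606/0.045703 = 3.852.

z = 3.852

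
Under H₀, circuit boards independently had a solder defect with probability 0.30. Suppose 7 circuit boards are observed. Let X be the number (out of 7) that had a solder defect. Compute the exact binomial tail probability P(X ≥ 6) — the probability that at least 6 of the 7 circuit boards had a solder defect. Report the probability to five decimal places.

X is binomial with n = 7 and p = 0.30.
P(X ≥ 6) = C(7,6)·0.30^6·0.70^1 + C(7,7)·0.30^7·0.70^0.
= 0.003572 + 0.000219 = 0.00379.

P = 0.00379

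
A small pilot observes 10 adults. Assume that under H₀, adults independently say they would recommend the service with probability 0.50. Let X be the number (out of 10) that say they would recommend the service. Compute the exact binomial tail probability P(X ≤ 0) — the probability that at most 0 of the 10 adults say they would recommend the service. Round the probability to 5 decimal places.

X ~ Binomial(n=10, p=0.50).
P(X ≤ 0) = C(10,0)·0.50^0·0.50^10.
= 0.000977 = 0.00098.

P = 0.00098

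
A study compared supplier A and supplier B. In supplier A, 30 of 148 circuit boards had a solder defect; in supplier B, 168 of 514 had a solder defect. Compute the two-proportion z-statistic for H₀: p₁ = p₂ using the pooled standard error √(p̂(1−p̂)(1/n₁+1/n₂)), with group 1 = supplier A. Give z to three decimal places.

z = -2.907

Sample proportions: p̂₁ = 30/148 = 0.20270 and p̂₂ = 168/514 = 0.32685.
Pooled p̂ = (30+168)/(148+514) = 198/662 = 0.29909.
SE = √[p̂(1−p̂)(1/n₁+1/n₂)] = √[0.29909·0.70091·(1/148+1/514)] ≈ 0.042712.
z = -0.12415/0.042712 = -2.907.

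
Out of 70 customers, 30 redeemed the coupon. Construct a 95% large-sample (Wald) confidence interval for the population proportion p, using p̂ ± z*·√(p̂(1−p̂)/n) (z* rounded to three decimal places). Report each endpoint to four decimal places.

With x = 30 successes in n = 70, p̂ = 0.42857.
Standard error of p̂: √(0.244898/70) = √0.003498542 = 0.059148.
The 95% critical value is z* = 1.960.
Margin of error: 1.960 × 0.059148 = 0.11593.
Interval: 0.42857 ± 0.11593 → (0.3126, 0.5445).

(0.3126, 0.5445)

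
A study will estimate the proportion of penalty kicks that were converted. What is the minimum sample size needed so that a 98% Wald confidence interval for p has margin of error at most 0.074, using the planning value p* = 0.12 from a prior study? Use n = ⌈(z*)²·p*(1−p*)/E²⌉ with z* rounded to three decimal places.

For 98% confidence, z* = 2.326.
p*(1−p*) = 0.1056.
(z*)²·p*(1−p*)/E² = 5.410276·0.1056/0.005476 = 104.333.
Rounding up, n = 105.

n = 105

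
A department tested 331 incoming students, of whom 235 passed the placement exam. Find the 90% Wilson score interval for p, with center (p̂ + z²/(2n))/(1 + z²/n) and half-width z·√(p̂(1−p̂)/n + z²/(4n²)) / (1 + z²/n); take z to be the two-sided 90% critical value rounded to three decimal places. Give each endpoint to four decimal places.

(0.6674, 0.7492)

p̂ = 235/331 = 0.70997; z = 1.645, so z² = 2.706025.
Denominator 1 + z²/n = 1 + 2.706025/331 = 1.008175.
Adjusted center: (0.70997 + z²/(2n))/1.008175 = 0.70827.
Radicand: p̂(1−p̂)/n + z²/(4n²) = 0.000622093 + 0.000006175 = 0.000628268.
Half-width = 1.645·√0.000628268/1.008175 = 0.04090.
So the interval runs from 0.6674 to 0.7492.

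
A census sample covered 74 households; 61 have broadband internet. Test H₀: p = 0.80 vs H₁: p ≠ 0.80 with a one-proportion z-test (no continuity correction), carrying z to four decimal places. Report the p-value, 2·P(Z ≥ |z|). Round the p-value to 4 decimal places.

p-value = 0.6009

With x = 61 successes in n = 74, p̂ = 0.82432.
Under H₀, SE = √(p₀(1−p₀)/n) = √(0.80·0.20/74) = √0.002162162 = 0.046499.
Test statistic (full precision, shown to 4 dp): z = (61/74 − 0.80)/SE₀ ≈ 0.5231.
From the standard normal, 2·P(Z ≥ |z|) = 0.6009.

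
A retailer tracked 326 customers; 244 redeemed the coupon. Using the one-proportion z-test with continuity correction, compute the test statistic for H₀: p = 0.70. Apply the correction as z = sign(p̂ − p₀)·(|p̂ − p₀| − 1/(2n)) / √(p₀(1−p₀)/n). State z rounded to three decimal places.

z = 1.849

With x = 244 successes in n = 326, p̂ = 0.74847. p̂ − p₀ = 0.048466.
Continuity correction 1/(2n) = 1/652 = 0.001534.
Corrected numerator: |0.048466| − 0.001534 = 0.046932.
Under H₀, SE = √(p₀(1−p₀)/n) = √(0.70·0.30/326) = √0.000644172 = 0.025381.
z = (+)0.046932/0.025381 = 1.849.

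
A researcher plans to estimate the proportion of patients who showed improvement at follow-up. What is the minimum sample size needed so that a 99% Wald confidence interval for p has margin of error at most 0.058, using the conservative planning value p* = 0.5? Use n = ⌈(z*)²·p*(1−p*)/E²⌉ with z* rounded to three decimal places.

n = 494

For 99% confidence, z* = 2.576.
p*(1−p*) = 0.50·0.50 = 0.2500.
Required n before rounding: 6.635776 × 0.2500 / 0.058² = 493.146.
⌈493.146⌉ = 494.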